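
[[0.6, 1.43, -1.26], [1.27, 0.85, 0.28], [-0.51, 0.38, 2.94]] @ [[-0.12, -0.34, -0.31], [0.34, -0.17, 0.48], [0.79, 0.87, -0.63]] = [[-0.58, -1.54, 1.29], [0.36, -0.33, -0.16], [2.51, 2.67, -1.51]]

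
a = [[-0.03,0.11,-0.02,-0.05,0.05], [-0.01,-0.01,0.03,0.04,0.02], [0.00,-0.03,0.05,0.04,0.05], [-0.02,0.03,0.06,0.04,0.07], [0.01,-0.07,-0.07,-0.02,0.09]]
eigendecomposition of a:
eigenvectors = [[0.16-0.05j,  (0.16+0.05j),  (-0.63+0j),  -0.93+0.00j,  -0.94+0.00j], [(-0.08-0.25j),  (-0.08+0.25j),  -0.38+0.00j,  -0.23+0.00j,  -0.01+0.00j], [0.05-0.40j,  (0.05+0.4j),  0.37+0.00j,  0.10+0.00j,  (0.1+0j)], [-0.01-0.54j,  -0.01+0.54j,  -0.57+0.00j,  (-0.27+0j),  -0.33+0.00j], [0.67+0.00j,  (0.67-0j),  -0.07+0.00j,  (-0.05+0j),  (0.06+0j)]]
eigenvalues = [(0.1+0.08j), (0.1-0.08j), (0.01+0j), (-0.01+0j), (-0.05+0j)]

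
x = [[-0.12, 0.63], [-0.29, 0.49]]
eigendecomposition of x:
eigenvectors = [[0.83+0.00j, (0.83-0j)], [(0.4+0.39j), 0.40-0.39j]]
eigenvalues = [(0.18+0.3j), (0.18-0.3j)]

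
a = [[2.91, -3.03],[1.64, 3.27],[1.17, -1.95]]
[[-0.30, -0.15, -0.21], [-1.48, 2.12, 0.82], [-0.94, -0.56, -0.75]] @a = [[-1.36, 0.83], [0.13, 9.82], [-4.53, 2.48]]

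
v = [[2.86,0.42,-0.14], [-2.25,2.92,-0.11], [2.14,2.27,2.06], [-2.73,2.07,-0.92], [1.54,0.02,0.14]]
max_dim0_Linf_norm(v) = 2.92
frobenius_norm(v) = 7.14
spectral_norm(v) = 5.63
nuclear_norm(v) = 11.22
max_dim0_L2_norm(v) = 5.26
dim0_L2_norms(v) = [5.26, 4.26, 2.27]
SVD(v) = [[-0.43,0.28,0.78], [0.56,0.46,0.1], [-0.27,0.81,-0.44], [0.61,0.18,0.36], [-0.25,0.12,0.25]] @ diag([5.633954012099643, 4.134112900769408, 1.4478165330035004]) @ [[-0.91, 0.37, -0.2],[0.29, 0.89, 0.35],[0.31, 0.26, -0.92]]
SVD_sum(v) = [[2.18, -0.9, 0.49], [-2.85, 1.17, -0.64], [1.37, -0.56, 0.31], [-3.11, 1.28, -0.70], [1.28, -0.53, 0.29]] + [[0.33, 1.03, 0.40], [0.55, 1.71, 0.67], [0.97, 3.00, 1.17], [0.21, 0.66, 0.26], [0.15, 0.46, 0.18]] + [[0.35, 0.29, -1.03], [0.05, 0.04, -0.13], [-0.2, -0.16, 0.58], [0.16, 0.13, -0.48], [0.11, 0.09, -0.33]]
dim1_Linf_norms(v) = [2.86, 2.92, 2.27, 2.73, 1.54]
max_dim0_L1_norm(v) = 11.52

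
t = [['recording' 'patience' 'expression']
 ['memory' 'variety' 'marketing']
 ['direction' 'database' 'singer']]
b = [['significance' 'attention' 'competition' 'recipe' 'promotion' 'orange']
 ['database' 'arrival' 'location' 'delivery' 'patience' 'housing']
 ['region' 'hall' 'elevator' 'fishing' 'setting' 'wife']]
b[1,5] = 'housing'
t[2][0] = 'direction'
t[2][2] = 'singer'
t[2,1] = 'database'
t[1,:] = ['memory', 'variety', 'marketing']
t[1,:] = ['memory', 'variety', 'marketing']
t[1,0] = 'memory'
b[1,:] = ['database', 'arrival', 'location', 'delivery', 'patience', 'housing']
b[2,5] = 'wife'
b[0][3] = 'recipe'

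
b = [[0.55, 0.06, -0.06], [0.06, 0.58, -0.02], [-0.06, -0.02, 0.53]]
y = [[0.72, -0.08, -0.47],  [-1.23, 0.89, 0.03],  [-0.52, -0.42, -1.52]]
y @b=[[0.42, 0.01, -0.29], [-0.62, 0.44, 0.07], [-0.22, -0.24, -0.77]]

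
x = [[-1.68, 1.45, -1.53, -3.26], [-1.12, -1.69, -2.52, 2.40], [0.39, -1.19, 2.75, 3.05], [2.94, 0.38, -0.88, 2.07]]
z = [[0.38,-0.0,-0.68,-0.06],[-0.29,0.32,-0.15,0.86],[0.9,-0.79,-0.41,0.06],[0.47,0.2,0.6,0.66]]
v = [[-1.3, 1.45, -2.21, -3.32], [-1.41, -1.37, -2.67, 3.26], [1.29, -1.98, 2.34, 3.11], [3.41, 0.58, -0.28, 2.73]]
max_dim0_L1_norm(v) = 12.42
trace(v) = 2.40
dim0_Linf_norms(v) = [3.41, 1.98, 2.67, 3.32]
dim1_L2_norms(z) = [0.78, 0.97, 1.27, 1.03]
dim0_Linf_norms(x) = [2.94, 1.69, 2.75, 3.26]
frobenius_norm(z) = 2.05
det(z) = -0.51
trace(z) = 0.95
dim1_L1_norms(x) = [7.92, 7.73, 7.38, 6.27]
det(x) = 36.96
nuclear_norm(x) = 13.97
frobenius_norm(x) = 8.15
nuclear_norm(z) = 3.79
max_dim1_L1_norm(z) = 2.16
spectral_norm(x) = 6.34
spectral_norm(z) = 1.44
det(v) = -32.67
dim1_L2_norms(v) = [4.44, 4.65, 4.55, 4.42]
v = z + x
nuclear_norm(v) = 15.15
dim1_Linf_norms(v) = [3.32, 3.26, 3.11, 3.41]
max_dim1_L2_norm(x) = 4.29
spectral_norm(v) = 7.17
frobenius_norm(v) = 9.03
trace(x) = 1.45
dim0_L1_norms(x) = [6.13, 4.71, 7.68, 10.78]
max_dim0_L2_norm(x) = 5.47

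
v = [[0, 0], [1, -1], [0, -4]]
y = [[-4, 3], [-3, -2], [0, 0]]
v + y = [[-4, 3], [-2, -3], [0, -4]]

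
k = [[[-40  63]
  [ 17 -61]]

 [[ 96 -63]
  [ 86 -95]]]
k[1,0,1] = -63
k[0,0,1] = 63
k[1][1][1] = -95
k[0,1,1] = -61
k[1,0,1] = -63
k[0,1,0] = 17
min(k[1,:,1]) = -95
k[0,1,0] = 17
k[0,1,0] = 17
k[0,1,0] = 17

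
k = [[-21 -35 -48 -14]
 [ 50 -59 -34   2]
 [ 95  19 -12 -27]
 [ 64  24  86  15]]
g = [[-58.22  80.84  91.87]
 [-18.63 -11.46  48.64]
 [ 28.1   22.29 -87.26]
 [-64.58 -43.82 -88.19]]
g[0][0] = -58.22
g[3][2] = -88.19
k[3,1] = 24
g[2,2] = -87.26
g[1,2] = 48.64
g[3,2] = -88.19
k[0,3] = -14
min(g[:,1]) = -43.82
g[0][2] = 91.87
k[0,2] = -48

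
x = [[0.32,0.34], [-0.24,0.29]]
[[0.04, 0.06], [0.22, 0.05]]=x @ [[-0.36,0.01], [0.45,0.17]]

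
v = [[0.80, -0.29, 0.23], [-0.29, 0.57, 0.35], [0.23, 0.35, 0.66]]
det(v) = 0.071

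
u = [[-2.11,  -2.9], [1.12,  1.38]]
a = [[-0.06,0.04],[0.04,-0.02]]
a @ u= [[0.17, 0.23], [-0.11, -0.14]]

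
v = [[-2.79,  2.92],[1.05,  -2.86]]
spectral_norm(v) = 4.96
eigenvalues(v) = [-1.07, -4.58]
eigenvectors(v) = [[0.86, -0.85],[0.51, 0.52]]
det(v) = 4.91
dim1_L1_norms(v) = [5.71, 3.91]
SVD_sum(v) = [[-2.31, 3.26], [1.7, -2.40]] + [[-0.48, -0.34], [-0.65, -0.46]]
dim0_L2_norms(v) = [2.98, 4.09]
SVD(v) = [[-0.81, 0.59],  [0.59, 0.81]] @ diag([4.961018539563711, 0.9904014590584662]) @ [[0.58, -0.82], [-0.82, -0.58]]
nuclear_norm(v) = 5.95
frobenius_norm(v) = 5.06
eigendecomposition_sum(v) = [[-0.55, -0.90], [-0.32, -0.53]] + [[-2.24, 3.82], [1.37, -2.33]]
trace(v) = -5.65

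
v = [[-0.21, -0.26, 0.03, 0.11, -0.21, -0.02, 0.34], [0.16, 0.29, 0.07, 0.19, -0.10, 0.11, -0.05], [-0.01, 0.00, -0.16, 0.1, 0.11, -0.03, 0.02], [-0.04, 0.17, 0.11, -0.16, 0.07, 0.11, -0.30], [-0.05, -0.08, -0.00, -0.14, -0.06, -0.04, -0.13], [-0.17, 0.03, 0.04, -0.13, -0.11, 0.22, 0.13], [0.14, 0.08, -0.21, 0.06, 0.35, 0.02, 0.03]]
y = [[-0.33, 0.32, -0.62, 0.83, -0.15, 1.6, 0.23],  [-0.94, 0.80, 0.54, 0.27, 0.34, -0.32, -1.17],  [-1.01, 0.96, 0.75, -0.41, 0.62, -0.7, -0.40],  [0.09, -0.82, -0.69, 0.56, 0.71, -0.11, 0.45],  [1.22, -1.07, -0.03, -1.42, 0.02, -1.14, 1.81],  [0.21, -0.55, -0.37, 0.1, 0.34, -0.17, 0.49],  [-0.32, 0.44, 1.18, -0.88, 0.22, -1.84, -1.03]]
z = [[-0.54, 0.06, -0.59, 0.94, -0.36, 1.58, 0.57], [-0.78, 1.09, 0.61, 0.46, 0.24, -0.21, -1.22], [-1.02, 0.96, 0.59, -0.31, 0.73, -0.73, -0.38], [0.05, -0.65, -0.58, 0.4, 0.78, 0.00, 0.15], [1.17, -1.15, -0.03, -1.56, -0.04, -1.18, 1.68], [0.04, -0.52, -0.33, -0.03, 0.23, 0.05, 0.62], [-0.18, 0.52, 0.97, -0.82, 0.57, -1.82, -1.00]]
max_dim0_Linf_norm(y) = 1.84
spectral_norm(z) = 3.80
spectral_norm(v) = 0.70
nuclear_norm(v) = 2.18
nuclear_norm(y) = 9.82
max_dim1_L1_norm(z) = 6.81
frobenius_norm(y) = 5.51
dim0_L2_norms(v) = [0.35, 0.44, 0.3, 0.35, 0.46, 0.28, 0.49]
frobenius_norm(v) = 1.03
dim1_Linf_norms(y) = [1.6, 1.17, 1.01, 0.82, 1.81, 0.55, 1.84]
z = v + y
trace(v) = -0.05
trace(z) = 0.55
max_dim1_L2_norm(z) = 3.06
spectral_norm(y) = 3.83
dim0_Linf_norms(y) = [1.22, 1.07, 1.18, 1.42, 0.71, 1.84, 1.81]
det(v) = -0.00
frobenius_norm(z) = 5.51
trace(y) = 0.60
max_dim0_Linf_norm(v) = 0.35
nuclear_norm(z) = 10.05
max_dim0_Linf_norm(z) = 1.82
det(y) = -0.00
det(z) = -0.00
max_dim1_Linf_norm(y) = 1.84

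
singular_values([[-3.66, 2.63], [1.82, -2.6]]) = [5.44, 0.87]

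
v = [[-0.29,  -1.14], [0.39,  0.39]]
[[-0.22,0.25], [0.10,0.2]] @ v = [[0.16, 0.35], [0.05, -0.04]]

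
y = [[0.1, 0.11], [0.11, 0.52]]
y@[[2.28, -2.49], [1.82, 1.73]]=[[0.43, -0.06], [1.2, 0.63]]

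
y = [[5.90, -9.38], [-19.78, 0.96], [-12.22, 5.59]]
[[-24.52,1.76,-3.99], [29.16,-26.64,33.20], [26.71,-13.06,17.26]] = y @ [[-1.39, 1.38, -1.71], [1.74, 0.68, -0.65]]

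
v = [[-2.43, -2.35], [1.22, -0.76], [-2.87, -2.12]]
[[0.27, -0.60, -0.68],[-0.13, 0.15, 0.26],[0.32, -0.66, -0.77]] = v @ [[-0.11,  0.17,  0.24],  [0.00,  0.08,  0.04]]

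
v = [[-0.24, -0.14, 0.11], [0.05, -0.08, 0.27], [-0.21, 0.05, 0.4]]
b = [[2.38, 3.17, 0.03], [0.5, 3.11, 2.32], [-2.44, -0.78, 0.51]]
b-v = [[2.62, 3.31, -0.08], [0.45, 3.19, 2.05], [-2.23, -0.83, 0.11]]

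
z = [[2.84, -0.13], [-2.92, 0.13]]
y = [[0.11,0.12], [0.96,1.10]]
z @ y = [[0.19, 0.2], [-0.20, -0.21]]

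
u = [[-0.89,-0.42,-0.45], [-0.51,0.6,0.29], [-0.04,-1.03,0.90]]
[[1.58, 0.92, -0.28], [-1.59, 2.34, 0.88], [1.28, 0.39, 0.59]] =u @ [[-0.15, -2.37, -0.5], [-2.23, 1.11, 0.47], [-1.14, 1.6, 1.17]]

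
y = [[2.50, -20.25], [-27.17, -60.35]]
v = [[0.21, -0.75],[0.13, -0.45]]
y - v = [[2.29,-19.5], [-27.30,-59.9]]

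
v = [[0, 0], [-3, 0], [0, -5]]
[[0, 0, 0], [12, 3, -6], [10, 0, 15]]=v @[[-4, -1, 2], [-2, 0, -3]]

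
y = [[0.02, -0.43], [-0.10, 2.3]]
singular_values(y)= [2.34, 0.0]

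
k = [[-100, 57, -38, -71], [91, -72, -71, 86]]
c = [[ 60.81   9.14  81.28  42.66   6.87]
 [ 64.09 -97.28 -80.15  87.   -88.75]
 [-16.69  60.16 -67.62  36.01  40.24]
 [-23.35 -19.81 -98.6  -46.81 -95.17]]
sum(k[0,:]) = -152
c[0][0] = 60.81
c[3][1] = -19.81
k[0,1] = 57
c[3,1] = -19.81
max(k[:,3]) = 86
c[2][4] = 40.24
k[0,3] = -71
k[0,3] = -71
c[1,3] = 87.0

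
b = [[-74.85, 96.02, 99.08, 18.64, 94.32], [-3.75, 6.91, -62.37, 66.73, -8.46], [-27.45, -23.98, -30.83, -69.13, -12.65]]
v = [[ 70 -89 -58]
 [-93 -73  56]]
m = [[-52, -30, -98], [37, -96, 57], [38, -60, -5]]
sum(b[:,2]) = 5.880000000000003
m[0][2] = -98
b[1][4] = -8.46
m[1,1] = -96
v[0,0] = 70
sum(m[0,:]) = -180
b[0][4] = 94.32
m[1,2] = 57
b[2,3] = -69.13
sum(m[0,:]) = -180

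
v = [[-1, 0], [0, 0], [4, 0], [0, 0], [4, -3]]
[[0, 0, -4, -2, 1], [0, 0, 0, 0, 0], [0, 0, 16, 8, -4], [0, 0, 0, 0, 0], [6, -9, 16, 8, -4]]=v@ [[0, 0, 4, 2, -1], [-2, 3, 0, 0, 0]]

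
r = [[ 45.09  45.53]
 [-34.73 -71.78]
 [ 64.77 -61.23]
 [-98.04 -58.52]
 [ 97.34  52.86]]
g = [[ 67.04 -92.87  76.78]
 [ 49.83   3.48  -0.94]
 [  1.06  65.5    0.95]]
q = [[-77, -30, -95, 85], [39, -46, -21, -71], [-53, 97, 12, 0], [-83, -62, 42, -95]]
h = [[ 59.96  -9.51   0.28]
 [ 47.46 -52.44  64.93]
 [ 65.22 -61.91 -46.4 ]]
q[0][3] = 85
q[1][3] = -71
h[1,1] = -52.44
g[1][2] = -0.94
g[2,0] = 1.06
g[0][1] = -92.87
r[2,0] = 64.77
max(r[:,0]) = 97.34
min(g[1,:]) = -0.94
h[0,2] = 0.28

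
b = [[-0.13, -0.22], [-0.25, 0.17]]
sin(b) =[[-0.13, -0.22], [-0.25, 0.17]]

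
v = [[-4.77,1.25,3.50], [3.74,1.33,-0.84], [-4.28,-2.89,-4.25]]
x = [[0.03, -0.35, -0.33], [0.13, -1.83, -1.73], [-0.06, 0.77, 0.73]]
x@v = [[-0.04,  0.53,  1.8], [-0.06,  2.73,  9.34], [0.04,  -1.16,  -3.96]]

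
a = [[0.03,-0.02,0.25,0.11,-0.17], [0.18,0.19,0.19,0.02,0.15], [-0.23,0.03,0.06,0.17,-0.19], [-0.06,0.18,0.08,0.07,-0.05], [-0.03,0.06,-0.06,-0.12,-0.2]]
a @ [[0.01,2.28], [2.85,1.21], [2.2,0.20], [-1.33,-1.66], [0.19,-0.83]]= [[0.31, 0.05], [0.96, 0.52], [-0.05, -0.60], [0.59, 0.02], [0.16, 0.36]]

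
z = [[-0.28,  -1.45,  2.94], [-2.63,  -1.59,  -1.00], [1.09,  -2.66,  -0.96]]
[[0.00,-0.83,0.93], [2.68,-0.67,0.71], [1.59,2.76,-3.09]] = z@[[-0.48, 0.77, -0.85], [-0.66, -0.55, 0.62], [-0.37, -0.48, 0.54]]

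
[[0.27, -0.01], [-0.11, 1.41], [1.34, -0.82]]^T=[[0.27, -0.11, 1.34], [-0.01, 1.41, -0.82]]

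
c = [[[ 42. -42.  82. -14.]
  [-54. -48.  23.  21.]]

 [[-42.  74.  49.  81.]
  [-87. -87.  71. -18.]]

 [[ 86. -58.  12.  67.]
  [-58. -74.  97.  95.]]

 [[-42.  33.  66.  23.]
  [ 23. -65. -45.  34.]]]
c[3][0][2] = 66.0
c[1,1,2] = 71.0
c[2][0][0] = 86.0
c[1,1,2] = 71.0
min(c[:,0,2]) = 12.0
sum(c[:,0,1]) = 7.0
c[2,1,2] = 97.0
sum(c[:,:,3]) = 289.0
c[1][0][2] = 49.0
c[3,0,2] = 66.0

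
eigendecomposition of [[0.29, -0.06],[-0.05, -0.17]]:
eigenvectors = [[0.99, 0.13], [-0.11, 0.99]]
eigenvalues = [0.3, -0.18]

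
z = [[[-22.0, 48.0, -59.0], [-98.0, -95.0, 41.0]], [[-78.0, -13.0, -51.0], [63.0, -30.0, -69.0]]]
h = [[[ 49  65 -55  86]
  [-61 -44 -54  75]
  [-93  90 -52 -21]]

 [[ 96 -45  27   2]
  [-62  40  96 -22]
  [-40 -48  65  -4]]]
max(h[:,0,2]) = 27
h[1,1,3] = -22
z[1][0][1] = -13.0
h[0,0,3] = 86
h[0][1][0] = -61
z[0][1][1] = -95.0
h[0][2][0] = -93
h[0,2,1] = 90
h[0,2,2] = -52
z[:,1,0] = [-98.0, 63.0]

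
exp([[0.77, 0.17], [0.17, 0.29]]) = [[2.19, 0.29], [0.29, 1.36]]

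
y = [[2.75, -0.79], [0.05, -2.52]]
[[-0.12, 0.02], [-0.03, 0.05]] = y @ [[-0.04,-0.00], [0.01,-0.02]]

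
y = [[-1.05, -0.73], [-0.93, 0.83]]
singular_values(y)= [1.4, 1.11]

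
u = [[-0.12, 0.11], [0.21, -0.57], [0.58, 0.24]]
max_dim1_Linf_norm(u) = 0.58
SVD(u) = [[-0.01, 0.26], [-0.39, -0.89], [0.92, -0.37]] @ diag([0.6332864955620638, 0.6232561387894385]) @ [[0.72, 0.7], [-0.7, 0.72]]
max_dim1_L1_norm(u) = 0.82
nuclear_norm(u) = 1.26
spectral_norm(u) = 0.63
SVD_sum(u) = [[-0.01, -0.01], [-0.18, -0.17], [0.42, 0.41]] + [[-0.11, 0.12], [0.39, -0.40], [0.16, -0.17]]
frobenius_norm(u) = 0.89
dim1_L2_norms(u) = [0.16, 0.61, 0.63]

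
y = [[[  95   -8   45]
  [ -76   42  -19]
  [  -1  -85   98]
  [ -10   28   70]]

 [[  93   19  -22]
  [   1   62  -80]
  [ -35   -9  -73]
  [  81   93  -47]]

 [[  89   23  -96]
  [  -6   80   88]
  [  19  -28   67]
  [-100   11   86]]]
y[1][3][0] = 81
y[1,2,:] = [-35, -9, -73]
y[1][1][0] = 1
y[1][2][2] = -73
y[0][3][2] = 70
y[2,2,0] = 19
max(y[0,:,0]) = 95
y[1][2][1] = -9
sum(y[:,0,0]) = 277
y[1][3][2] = -47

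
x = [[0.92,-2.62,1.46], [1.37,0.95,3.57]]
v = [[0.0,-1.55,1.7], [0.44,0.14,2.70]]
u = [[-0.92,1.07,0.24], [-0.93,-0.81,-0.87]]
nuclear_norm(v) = 4.68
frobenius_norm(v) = 3.58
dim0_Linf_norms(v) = [0.44, 1.55, 2.7]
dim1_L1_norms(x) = [5.0, 5.89]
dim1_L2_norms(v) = [2.3, 2.74]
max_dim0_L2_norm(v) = 3.19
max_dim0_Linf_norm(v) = 2.7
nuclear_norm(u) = 2.94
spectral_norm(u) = 1.55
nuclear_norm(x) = 6.98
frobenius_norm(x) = 5.04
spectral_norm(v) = 3.30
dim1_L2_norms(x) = [3.14, 3.94]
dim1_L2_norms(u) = [1.43, 1.51]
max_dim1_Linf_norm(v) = 2.7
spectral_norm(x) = 4.19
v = u + x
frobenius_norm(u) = 2.08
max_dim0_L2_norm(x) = 3.86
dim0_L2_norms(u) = [1.31, 1.34, 0.9]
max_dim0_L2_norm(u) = 1.34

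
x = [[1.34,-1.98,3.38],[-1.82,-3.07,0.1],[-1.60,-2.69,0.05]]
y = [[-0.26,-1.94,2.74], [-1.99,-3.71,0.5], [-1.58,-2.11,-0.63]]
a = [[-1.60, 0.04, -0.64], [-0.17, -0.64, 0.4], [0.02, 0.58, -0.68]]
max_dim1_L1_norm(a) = 2.28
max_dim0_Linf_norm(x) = 3.38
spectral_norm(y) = 5.41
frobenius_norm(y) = 6.05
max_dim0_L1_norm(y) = 7.76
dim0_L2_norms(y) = [2.55, 4.69, 2.86]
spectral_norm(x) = 5.07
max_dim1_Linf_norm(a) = 1.6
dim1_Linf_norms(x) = [3.38, 3.07, 2.69]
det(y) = -1.47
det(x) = 0.24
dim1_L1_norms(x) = [6.7, 4.99, 4.34]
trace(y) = -4.60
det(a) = -0.27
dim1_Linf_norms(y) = [2.74, 3.71, 2.11]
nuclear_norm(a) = 3.02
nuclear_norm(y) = 8.22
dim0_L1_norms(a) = [1.79, 1.26, 1.72]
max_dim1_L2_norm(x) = 4.14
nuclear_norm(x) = 8.82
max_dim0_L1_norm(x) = 7.74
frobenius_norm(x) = 6.30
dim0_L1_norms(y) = [3.83, 7.76, 3.87]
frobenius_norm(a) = 2.09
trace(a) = -2.92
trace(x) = -1.68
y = a + x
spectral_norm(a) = 1.75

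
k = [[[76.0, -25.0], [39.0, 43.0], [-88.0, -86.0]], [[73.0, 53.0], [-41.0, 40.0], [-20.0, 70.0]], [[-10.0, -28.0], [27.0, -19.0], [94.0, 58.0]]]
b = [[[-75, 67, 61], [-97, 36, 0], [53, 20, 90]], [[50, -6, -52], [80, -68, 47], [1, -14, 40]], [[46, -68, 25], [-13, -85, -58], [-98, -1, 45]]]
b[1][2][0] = 1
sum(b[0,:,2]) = 151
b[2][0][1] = -68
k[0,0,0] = 76.0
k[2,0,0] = -10.0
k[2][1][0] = 27.0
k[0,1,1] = 43.0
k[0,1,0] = 39.0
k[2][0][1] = -28.0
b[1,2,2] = 40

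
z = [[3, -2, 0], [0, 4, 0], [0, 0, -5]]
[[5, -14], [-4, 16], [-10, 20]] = z @ [[1, -2], [-1, 4], [2, -4]]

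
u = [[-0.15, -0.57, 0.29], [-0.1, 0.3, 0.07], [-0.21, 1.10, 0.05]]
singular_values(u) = [1.28, 0.38, 0.0]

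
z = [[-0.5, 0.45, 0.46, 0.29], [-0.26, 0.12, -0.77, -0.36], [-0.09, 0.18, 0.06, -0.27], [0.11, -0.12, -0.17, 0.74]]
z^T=[[-0.50, -0.26, -0.09, 0.11], [0.45, 0.12, 0.18, -0.12], [0.46, -0.77, 0.06, -0.17], [0.29, -0.36, -0.27, 0.74]]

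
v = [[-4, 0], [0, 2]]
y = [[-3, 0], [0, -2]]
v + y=[[-7, 0], [0, 0]]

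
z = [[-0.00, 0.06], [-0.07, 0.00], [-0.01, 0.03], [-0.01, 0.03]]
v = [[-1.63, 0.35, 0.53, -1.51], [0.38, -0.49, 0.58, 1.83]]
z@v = [[0.02, -0.03, 0.03, 0.11], [0.11, -0.02, -0.04, 0.11], [0.03, -0.02, 0.01, 0.07], [0.03, -0.02, 0.01, 0.07]]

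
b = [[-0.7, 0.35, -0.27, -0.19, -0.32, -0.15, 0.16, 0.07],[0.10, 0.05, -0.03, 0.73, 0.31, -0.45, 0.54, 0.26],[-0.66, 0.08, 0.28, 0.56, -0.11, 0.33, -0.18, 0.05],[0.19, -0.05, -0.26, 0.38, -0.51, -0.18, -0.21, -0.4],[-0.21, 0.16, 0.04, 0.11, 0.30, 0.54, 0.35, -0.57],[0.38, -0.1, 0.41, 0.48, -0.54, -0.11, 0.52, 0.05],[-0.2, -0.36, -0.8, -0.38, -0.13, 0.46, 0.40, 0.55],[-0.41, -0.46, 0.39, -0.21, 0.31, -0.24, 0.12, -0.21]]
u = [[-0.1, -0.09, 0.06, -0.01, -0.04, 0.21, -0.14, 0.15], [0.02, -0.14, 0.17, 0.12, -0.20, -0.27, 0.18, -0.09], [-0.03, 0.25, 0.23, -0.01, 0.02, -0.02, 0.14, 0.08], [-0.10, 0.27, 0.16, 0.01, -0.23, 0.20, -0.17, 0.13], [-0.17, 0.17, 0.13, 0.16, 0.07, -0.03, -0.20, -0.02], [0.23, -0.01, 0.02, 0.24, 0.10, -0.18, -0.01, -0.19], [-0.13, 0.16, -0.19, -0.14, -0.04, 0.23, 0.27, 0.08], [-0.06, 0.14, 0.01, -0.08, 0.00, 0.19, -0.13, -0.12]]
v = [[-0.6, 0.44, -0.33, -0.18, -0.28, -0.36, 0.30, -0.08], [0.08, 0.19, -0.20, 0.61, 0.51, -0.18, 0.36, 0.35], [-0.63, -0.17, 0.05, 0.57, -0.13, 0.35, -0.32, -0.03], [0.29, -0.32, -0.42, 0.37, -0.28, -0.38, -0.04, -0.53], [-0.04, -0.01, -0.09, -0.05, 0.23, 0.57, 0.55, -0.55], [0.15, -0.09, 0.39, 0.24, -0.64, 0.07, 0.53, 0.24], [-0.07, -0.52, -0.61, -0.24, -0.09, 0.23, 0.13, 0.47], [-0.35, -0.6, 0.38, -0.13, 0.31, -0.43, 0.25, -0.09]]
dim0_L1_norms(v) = [2.21, 2.34, 2.47, 2.39, 2.47, 2.57, 2.48, 2.34]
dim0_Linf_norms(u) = [0.23, 0.27, 0.23, 0.24, 0.23, 0.27, 0.27, 0.19]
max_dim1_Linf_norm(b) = 0.8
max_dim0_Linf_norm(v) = 0.64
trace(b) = 0.39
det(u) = -0.00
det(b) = 0.55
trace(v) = 0.35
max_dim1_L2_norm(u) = 0.5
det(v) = 0.99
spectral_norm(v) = 1.01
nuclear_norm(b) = 7.79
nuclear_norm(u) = 2.88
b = u + v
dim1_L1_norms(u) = [0.8, 1.19, 0.78, 1.27, 0.95, 0.98, 1.24, 0.73]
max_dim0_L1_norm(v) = 2.57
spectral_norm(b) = 1.50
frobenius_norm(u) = 1.18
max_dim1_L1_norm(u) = 1.27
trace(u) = 0.04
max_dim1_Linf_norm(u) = 0.27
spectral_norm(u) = 0.76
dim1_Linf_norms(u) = [0.21, 0.27, 0.25, 0.27, 0.2, 0.24, 0.27, 0.19]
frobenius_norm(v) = 2.83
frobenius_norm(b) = 2.88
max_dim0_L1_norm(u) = 1.33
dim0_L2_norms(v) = [1.0, 1.0, 1.0, 1.0, 1.0, 1.0, 0.99, 1.0]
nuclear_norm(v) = 7.99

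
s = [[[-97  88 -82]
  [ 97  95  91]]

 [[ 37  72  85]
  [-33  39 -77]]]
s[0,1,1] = 95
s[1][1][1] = 39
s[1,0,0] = 37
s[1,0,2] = 85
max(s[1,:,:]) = 85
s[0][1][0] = 97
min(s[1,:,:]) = -77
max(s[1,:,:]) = 85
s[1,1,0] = -33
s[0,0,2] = -82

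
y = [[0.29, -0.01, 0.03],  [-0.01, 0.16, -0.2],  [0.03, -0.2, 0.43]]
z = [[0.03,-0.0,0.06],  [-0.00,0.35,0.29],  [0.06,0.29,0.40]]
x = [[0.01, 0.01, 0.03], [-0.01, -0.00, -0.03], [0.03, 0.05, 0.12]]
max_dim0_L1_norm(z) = 0.75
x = y @ z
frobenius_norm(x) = 0.14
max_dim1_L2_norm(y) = 0.48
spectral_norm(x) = 0.14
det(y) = 0.01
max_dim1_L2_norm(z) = 0.5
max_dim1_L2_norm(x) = 0.13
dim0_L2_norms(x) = [0.03, 0.05, 0.13]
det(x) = 0.00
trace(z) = 0.78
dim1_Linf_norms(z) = [0.06, 0.35, 0.4]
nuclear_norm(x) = 0.15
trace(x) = 0.13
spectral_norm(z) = 0.67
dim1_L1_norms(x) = [0.05, 0.04, 0.2]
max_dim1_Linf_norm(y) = 0.43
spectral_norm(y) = 0.54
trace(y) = 0.88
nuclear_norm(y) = 0.88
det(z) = 0.00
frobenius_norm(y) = 0.61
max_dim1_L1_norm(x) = 0.2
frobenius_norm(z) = 0.68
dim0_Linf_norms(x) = [0.03, 0.05, 0.12]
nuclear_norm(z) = 0.78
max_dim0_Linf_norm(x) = 0.12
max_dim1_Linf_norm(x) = 0.12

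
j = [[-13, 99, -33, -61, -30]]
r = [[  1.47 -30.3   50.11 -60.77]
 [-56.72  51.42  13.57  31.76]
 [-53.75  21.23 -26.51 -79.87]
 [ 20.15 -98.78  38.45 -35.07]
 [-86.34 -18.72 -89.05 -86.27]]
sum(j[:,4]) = -30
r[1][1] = 51.42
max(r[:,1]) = 51.42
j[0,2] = -33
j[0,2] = -33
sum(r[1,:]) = 40.03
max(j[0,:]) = 99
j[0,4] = -30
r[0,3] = -60.77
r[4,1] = -18.72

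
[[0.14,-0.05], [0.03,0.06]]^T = [[0.14, 0.03], [-0.05, 0.06]]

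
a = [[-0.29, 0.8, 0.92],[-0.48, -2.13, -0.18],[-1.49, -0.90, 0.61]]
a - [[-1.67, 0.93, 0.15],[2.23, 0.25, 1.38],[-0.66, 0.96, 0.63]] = [[1.38, -0.13, 0.77], [-2.71, -2.38, -1.56], [-0.83, -1.86, -0.02]]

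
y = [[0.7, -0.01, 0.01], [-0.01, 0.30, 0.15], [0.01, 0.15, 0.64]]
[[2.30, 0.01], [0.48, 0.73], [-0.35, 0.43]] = y @ [[3.34, 0.05], [2.28, 2.37], [-1.14, 0.11]]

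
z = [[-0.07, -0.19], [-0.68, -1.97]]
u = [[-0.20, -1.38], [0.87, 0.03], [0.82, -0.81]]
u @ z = [[0.95, 2.76],[-0.08, -0.22],[0.49, 1.44]]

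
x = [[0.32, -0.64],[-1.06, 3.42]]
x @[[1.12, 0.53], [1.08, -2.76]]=[[-0.33, 1.94], [2.51, -10.0]]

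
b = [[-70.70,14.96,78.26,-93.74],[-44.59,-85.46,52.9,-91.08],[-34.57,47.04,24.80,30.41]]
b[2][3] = 30.41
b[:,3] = [-93.74, -91.08, 30.41]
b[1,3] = -91.08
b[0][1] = 14.96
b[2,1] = 47.04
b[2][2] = 24.8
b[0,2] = 78.26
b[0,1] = 14.96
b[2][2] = 24.8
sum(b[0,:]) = -71.22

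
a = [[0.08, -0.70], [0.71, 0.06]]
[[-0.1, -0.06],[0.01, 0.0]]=a @[[-0.0, -0.00], [0.14, 0.08]]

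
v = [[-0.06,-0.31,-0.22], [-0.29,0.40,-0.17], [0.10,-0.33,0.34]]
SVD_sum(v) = [[0.05, -0.11, 0.06], [-0.20, 0.42, -0.22], [0.17, -0.37, 0.20]] + [[-0.07, -0.19, -0.29], [0.0, 0.01, 0.01], [0.02, 0.07, 0.1]] + [[-0.04, -0.01, 0.02], [-0.10, -0.02, 0.04], [-0.1, -0.02, 0.04]]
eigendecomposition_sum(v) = [[-0.16, -0.13, -0.1], [-0.08, -0.06, -0.05], [-0.02, -0.01, -0.01]] + [[0.02, -0.03, 0.01],[-0.22, 0.47, -0.11],[0.26, -0.56, 0.14]] + [[0.08, -0.15, -0.13], [0.00, -0.01, -0.01], [-0.14, 0.25, 0.21]]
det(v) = -0.04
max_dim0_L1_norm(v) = 1.04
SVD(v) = [[-0.19, 0.95, -0.26], [0.73, -0.04, -0.68], [-0.65, -0.32, -0.68]] @ diag([0.6972697588991944, 0.37915942537567293, 0.1601655814257505]) @ [[-0.38, 0.81, -0.44], [-0.2, -0.53, -0.82], [0.9, 0.22, -0.37]]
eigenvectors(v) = [[-0.9, -0.05, -0.51], [-0.44, 0.64, -0.03], [-0.09, -0.77, 0.86]]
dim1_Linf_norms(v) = [0.31, 0.4, 0.34]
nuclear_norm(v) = 1.24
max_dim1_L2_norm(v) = 0.52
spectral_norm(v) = 0.70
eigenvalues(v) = [-0.23, 0.62, 0.29]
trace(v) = 0.68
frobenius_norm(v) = 0.81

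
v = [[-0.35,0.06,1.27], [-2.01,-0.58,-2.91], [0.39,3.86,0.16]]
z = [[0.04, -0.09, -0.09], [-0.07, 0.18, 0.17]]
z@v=[[0.13,-0.29,0.3], [-0.27,0.55,-0.59]]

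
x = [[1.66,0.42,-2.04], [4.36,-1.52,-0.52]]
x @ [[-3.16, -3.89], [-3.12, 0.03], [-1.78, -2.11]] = [[-2.92,-2.14], [-8.11,-15.91]]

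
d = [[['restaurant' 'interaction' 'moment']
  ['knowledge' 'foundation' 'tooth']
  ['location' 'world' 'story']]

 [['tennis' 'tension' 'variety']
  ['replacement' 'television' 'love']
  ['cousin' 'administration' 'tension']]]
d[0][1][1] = 'foundation'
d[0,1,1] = 'foundation'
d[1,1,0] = 'replacement'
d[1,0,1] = 'tension'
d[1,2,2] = 'tension'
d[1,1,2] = 'love'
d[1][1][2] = 'love'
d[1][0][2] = 'variety'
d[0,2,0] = 'location'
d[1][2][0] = 'cousin'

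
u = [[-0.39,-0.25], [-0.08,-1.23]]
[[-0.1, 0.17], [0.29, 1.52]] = u@ [[0.42, 0.36],[-0.26, -1.26]]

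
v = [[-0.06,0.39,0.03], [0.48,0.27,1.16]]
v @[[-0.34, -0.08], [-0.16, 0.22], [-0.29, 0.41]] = [[-0.05, 0.10], [-0.54, 0.50]]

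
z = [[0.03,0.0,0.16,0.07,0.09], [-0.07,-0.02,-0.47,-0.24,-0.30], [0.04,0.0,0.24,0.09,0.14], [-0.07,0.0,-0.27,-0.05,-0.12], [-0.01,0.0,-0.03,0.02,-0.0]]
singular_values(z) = [0.77, 0.09, 0.01, 0.01, 0.0]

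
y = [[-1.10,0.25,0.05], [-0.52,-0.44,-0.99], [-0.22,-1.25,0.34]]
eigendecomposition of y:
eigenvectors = [[(0.09+0.53j), (0.09-0.53j), (-0.04+0j)],[(-0.66+0j), -0.66-0.00j, -0.53+0.00j],[(-0.53-0.05j), (-0.53+0.05j), (0.85+0j)]]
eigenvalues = [(-1.16+0.35j), (-1.16-0.35j), (1.12+0j)]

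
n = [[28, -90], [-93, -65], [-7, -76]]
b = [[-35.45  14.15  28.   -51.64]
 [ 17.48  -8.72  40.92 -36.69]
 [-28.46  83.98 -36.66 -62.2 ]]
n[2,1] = -76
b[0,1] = 14.15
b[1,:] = [17.48, -8.72, 40.92, -36.69]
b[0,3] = -51.64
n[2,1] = -76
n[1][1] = -65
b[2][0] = -28.46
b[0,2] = 28.0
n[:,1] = [-90, -65, -76]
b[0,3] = -51.64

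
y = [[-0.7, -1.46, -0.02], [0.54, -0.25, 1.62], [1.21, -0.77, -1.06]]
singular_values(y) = [2.0, 1.62, 1.46]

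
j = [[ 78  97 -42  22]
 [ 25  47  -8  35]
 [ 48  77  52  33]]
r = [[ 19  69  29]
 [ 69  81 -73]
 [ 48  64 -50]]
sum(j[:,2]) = 2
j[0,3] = 22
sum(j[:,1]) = 221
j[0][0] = 78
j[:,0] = [78, 25, 48]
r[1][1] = 81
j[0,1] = 97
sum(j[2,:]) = 210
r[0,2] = 29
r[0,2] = 29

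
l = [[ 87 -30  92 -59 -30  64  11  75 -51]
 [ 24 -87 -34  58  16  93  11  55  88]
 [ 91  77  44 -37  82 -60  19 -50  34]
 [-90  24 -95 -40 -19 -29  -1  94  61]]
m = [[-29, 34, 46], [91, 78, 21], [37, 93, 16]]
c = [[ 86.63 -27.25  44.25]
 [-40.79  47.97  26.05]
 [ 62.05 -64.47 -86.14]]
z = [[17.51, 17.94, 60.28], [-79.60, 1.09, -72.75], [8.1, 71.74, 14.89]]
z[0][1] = 17.94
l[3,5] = -29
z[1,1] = 1.09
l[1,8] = 88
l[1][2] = -34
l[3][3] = -40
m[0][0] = -29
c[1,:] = [-40.79, 47.97, 26.05]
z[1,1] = 1.09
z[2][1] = 71.74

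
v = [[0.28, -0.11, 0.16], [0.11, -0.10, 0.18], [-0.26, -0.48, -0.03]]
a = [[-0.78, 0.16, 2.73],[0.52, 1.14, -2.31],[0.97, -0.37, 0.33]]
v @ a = [[-0.12, -0.14, 1.07], [0.04, -0.16, 0.59], [-0.08, -0.58, 0.39]]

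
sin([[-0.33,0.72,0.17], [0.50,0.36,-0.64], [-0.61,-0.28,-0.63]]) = [[-0.37, 0.65, 0.09], [0.49, 0.29, -0.55], [-0.51, -0.29, -0.63]]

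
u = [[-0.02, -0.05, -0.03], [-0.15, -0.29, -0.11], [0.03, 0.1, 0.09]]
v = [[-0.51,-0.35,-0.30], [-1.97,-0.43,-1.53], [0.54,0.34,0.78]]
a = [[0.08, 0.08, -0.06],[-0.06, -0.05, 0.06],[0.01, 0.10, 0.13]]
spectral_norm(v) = 2.78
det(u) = -0.00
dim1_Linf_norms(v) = [0.51, 1.97, 0.78]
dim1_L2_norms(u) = [0.06, 0.34, 0.14]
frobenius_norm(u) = 0.38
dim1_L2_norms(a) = [0.13, 0.1, 0.16]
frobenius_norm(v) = 2.81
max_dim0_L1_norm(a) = 0.25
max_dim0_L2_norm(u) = 0.31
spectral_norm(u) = 0.37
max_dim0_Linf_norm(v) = 1.97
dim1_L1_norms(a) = [0.22, 0.17, 0.24]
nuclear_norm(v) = 3.34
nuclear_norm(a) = 0.33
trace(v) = -0.16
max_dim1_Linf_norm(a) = 0.13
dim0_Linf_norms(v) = [1.97, 0.43, 1.53]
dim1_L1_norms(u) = [0.1, 0.55, 0.22]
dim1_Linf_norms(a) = [0.08, 0.06, 0.13]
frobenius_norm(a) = 0.23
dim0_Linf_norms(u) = [0.15, 0.29, 0.11]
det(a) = 0.00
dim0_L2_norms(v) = [2.11, 0.65, 1.74]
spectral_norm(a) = 0.17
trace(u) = -0.22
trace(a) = 0.16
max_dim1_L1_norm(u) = 0.55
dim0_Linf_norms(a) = [0.08, 0.1, 0.13]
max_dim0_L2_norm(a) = 0.16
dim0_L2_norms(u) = [0.15, 0.31, 0.15]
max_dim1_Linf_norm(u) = 0.29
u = v @ a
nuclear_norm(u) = 0.43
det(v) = -0.21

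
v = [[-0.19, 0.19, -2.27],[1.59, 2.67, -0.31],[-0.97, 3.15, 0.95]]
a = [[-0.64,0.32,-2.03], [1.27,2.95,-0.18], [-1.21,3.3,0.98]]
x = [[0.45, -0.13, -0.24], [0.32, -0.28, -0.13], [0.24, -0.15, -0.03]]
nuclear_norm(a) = 8.53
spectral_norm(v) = 4.17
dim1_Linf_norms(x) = [0.45, 0.32, 0.24]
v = a + x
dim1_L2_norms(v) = [2.29, 3.12, 3.43]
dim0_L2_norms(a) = [1.87, 4.44, 2.26]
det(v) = -18.15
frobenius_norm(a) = 5.32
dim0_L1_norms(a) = [3.12, 6.57, 3.19]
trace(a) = 3.29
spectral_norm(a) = 4.47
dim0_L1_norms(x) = [1.01, 0.56, 0.4]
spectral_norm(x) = 0.73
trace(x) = 0.14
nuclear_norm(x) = 0.94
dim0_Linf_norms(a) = [1.27, 3.3, 2.03]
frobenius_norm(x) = 0.75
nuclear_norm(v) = 8.42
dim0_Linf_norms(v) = [1.59, 3.15, 2.27]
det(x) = -0.01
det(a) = -18.31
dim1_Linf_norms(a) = [2.03, 2.95, 3.3]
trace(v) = 3.43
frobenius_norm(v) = 5.17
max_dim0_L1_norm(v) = 6.01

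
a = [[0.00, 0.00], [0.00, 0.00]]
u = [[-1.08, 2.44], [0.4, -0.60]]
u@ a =[[0.00, 0.0],[0.0, 0.00]]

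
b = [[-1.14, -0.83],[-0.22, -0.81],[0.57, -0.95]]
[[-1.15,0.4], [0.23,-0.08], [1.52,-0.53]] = b@[[1.51, -0.53], [-0.69, 0.24]]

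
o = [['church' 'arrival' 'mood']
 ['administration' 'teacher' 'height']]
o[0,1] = 'arrival'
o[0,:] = ['church', 'arrival', 'mood']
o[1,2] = 'height'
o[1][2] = 'height'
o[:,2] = ['mood', 'height']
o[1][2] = 'height'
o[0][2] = 'mood'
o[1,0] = 'administration'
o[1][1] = 'teacher'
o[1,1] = 'teacher'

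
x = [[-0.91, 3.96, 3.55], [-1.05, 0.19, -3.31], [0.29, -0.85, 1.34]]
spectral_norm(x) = 5.84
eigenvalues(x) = [(2.31+0j), (-0.84+1.53j), (-0.84-1.53j)]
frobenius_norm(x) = 6.62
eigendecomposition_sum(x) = [[(-0.14+0j), 0.15+0.00j, -1.05-0.00j], [-0.37+0.00j, 0.39+0.00j, -2.70-0.00j], [(0.28+0j), -0.30+0.00j, 2.06+0.00j]] + [[(-0.38+0.85j), (1.9+0.98j), (2.3+1.72j)], [-0.34-0.03j, (-0.1+0.77j), -0.30+1.00j], [0.00-0.12j, -0.28-0.02j, (-0.36-0.09j)]] + [[-0.38-0.85j, 1.90-0.98j, 2.30-1.72j], [(-0.34+0.03j), (-0.1-0.77j), -0.30-1.00j], [0.00+0.12j, -0.28+0.02j, -0.36+0.09j]]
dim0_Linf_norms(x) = [1.05, 3.96, 3.55]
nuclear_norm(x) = 9.32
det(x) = 7.07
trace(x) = 0.62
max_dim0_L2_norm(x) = 5.04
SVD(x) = [[0.90, -0.42, -0.13],  [-0.43, -0.77, -0.47],  [0.1, 0.47, -0.88]] @ diag([5.837285116744799, 3.0954848239305726, 0.391377274053022]) @ [[-0.06, 0.58, 0.81], [0.43, -0.72, 0.54], [0.9, 0.38, -0.21]]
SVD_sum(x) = [[-0.3, 3.03, 4.25],[0.14, -1.46, -2.05],[-0.03, 0.34, 0.47]] + [[-0.57, 0.95, -0.71], [-1.03, 1.72, -1.3], [0.63, -1.06, 0.80]] + [[-0.05,-0.02,0.01], [-0.16,-0.07,0.04], [-0.31,-0.13,0.07]]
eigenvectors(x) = [[0.30+0.00j,(0.93+0j),(0.93-0j)],[(0.76+0j),(0.12+0.32j),0.12-0.32j],[-0.58+0.00j,(-0.11+0.05j),-0.11-0.05j]]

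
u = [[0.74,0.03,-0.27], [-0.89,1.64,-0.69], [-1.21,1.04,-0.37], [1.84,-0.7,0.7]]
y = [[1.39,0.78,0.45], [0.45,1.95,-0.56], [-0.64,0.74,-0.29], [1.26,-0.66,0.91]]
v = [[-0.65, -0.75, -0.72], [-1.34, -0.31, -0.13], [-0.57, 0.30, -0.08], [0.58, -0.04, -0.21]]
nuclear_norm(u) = 4.70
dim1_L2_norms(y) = [1.66, 2.08, 1.02, 1.69]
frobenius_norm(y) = 3.31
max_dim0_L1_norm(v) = 3.14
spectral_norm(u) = 3.21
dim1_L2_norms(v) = [1.23, 1.38, 0.65, 0.62]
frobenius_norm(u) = 3.41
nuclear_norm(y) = 4.92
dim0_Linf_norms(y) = [1.39, 1.95, 0.91]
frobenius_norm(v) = 2.05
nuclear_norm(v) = 3.04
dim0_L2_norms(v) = [1.7, 0.87, 0.77]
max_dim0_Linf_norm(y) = 1.95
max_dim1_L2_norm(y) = 2.08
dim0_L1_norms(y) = [3.74, 4.13, 2.21]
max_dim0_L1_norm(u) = 4.68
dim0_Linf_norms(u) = [1.84, 1.64, 0.7]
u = v + y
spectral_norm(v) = 1.81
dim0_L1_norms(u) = [4.68, 3.41, 2.03]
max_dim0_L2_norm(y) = 2.32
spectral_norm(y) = 2.44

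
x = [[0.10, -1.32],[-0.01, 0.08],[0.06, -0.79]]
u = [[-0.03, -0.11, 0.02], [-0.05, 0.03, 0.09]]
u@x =[[-0.0,0.02], [0.00,-0.00]]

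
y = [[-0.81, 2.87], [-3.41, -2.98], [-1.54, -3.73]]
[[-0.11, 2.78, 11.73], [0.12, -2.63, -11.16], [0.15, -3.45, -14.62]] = y@[[0.0, -0.06, -0.24], [-0.04, 0.95, 4.02]]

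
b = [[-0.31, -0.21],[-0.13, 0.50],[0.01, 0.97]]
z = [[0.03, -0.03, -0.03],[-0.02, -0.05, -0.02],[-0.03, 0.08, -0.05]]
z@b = [[-0.01, -0.05], [0.01, -0.04], [-0.00, -0.00]]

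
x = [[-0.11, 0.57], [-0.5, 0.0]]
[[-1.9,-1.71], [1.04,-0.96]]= x@[[-2.08, 1.93], [-3.74, -2.62]]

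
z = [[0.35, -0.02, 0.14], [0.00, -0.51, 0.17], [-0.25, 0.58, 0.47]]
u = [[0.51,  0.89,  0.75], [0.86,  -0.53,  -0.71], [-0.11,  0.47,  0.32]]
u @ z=[[-0.01, -0.03, 0.58], [0.48, -0.16, -0.30], [-0.12, -0.05, 0.21]]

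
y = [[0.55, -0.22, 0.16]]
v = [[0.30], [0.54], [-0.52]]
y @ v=[[-0.04]]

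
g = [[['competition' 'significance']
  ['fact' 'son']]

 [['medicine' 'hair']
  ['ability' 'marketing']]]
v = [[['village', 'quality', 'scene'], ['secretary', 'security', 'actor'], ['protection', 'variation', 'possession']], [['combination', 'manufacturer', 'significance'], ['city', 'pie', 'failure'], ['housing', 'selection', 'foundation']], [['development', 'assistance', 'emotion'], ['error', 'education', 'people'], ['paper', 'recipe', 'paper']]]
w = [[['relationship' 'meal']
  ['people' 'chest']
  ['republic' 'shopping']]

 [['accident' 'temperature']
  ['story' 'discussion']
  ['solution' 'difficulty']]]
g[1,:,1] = ['hair', 'marketing']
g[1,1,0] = 'ability'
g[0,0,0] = 'competition'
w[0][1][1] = 'chest'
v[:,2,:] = [['protection', 'variation', 'possession'], ['housing', 'selection', 'foundation'], ['paper', 'recipe', 'paper']]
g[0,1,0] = 'fact'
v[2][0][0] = 'development'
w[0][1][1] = 'chest'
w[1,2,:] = ['solution', 'difficulty']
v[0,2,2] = 'possession'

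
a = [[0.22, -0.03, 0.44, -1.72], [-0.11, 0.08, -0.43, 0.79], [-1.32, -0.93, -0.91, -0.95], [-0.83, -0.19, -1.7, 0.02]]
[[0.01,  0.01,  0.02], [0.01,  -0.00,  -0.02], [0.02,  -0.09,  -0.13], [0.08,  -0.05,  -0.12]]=a @ [[-0.03, 0.03, 0.07], [0.08, 0.04, -0.01], [-0.04, 0.01, 0.04], [-0.02, -0.0, 0.01]]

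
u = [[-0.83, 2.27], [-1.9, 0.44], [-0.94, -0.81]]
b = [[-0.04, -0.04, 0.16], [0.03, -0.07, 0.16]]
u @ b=[[0.1, -0.13, 0.23], [0.09, 0.05, -0.23], [0.01, 0.09, -0.28]]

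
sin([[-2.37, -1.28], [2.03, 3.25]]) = [[-1.11, -0.37], [0.59, 0.54]]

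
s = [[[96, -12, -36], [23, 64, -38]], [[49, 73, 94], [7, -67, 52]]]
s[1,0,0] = 49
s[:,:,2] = [[-36, -38], [94, 52]]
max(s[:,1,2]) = 52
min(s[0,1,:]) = -38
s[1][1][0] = 7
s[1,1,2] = 52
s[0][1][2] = -38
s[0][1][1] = 64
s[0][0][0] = 96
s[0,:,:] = [[96, -12, -36], [23, 64, -38]]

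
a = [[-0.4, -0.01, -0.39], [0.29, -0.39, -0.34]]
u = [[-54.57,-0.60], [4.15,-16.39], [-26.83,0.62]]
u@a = [[21.65, 0.78, 21.49],[-6.41, 6.35, 3.95],[10.91, 0.03, 10.25]]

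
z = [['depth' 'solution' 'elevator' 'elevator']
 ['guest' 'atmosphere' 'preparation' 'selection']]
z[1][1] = 'atmosphere'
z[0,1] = 'solution'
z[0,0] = 'depth'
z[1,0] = 'guest'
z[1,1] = 'atmosphere'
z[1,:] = ['guest', 'atmosphere', 'preparation', 'selection']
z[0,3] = 'elevator'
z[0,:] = ['depth', 'solution', 'elevator', 'elevator']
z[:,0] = ['depth', 'guest']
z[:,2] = ['elevator', 'preparation']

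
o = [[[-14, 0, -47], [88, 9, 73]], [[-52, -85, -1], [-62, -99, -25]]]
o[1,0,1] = -85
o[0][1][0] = 88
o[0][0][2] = -47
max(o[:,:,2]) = 73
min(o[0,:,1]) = 0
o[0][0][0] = -14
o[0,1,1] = 9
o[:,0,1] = [0, -85]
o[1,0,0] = -52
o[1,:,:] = [[-52, -85, -1], [-62, -99, -25]]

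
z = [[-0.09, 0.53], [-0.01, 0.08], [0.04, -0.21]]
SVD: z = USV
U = [[-0.92,-0.18], [-0.14,-0.68], [0.37,-0.71]]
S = [0.58, 0.01]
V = [[0.17, -0.99], [-0.99, -0.17]]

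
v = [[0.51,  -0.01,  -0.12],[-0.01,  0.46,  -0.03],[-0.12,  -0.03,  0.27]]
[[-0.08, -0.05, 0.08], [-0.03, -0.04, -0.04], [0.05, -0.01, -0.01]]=v @[[-0.12, -0.12, 0.15], [-0.05, -0.09, -0.08], [0.12, -0.1, 0.01]]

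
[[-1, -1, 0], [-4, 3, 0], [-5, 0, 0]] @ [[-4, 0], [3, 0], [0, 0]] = [[1, 0], [25, 0], [20, 0]]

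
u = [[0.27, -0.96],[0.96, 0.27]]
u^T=[[0.27, 0.96], [-0.96, 0.27]]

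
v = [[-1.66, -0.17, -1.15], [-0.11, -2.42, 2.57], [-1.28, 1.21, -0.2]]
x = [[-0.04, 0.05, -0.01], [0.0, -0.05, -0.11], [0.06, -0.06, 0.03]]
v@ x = [[-0.00, -0.01, 0.0],[0.16, -0.04, 0.34],[0.04, -0.11, -0.13]]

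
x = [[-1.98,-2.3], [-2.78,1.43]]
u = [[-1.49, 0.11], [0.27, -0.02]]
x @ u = [[2.33, -0.17], [4.53, -0.33]]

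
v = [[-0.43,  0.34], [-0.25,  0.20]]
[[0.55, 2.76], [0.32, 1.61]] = v @ [[0.89, -4.68], [2.73, 2.19]]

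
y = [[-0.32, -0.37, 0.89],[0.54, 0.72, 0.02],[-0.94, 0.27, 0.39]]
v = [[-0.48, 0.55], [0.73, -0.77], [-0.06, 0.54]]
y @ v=[[-0.17, 0.59], [0.27, -0.25], [0.62, -0.51]]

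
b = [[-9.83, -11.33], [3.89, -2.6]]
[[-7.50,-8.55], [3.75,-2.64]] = b @ [[0.89, -0.11], [-0.11, 0.85]]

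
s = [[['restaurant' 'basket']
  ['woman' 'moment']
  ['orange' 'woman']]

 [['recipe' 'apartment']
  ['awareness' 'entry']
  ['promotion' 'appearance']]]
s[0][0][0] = 'restaurant'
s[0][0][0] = 'restaurant'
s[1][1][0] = 'awareness'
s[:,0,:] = [['restaurant', 'basket'], ['recipe', 'apartment']]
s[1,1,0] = 'awareness'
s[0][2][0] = 'orange'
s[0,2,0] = 'orange'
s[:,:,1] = [['basket', 'moment', 'woman'], ['apartment', 'entry', 'appearance']]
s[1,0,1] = 'apartment'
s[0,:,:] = [['restaurant', 'basket'], ['woman', 'moment'], ['orange', 'woman']]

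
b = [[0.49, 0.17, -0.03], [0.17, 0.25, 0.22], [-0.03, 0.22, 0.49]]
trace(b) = 1.23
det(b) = 0.02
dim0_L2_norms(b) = [0.52, 0.37, 0.54]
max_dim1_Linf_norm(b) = 0.49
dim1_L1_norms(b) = [0.69, 0.64, 0.74]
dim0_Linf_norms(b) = [0.49, 0.25, 0.49]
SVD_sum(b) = [[0.14, 0.17, 0.21], [0.17, 0.21, 0.25], [0.21, 0.25, 0.3]] + [[0.34,  0.01,  -0.25],  [0.01,  0.00,  -0.01],  [-0.25,  -0.01,  0.18]] + [[0.01, -0.02, 0.01], [-0.02, 0.04, -0.02], [0.01, -0.02, 0.01]]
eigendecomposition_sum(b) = [[0.01, -0.02, 0.01], [-0.02, 0.04, -0.02], [0.01, -0.02, 0.01]] + [[0.34, 0.01, -0.25], [0.01, 0.00, -0.01], [-0.25, -0.01, 0.18]] + [[0.14, 0.17, 0.21], [0.17, 0.21, 0.25], [0.21, 0.25, 0.30]]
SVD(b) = [[-0.47, 0.81, 0.35], [-0.57, 0.03, -0.82], [-0.68, -0.58, 0.44]] @ diag([0.6531414274632521, 0.5187805065567612, 0.05807806597998671]) @ [[-0.47, -0.57, -0.68], [0.81, 0.03, -0.58], [0.35, -0.82, 0.44]]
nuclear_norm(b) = 1.23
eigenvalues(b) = [0.06, 0.52, 0.65]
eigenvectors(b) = [[0.35, -0.81, 0.47], [-0.82, -0.03, 0.57], [0.44, 0.58, 0.68]]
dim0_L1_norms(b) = [0.69, 0.64, 0.74]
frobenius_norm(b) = 0.84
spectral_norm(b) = 0.65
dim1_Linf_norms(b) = [0.49, 0.25, 0.49]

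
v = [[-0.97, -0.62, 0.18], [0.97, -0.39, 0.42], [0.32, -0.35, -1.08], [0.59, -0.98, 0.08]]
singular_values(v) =[1.6, 1.18, 1.17]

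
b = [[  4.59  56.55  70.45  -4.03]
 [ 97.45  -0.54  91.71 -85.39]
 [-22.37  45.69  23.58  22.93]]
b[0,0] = 4.59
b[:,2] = [70.45, 91.71, 23.58]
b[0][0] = 4.59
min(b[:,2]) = 23.58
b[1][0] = 97.45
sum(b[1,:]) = 103.23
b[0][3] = -4.03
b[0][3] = -4.03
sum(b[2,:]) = 69.82999999999998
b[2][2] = 23.58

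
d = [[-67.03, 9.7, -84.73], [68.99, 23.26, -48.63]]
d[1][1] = 23.26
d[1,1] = 23.26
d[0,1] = 9.7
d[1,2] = -48.63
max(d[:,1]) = 23.26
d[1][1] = 23.26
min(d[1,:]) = -48.63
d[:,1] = [9.7, 23.26]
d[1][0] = 68.99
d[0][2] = -84.73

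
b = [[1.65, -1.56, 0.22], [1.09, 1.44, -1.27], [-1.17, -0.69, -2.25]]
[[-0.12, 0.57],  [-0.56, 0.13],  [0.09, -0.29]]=b @ [[-0.21, 0.26], [-0.13, -0.09], [0.11, 0.02]]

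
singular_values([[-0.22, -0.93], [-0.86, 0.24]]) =[0.96, 0.89]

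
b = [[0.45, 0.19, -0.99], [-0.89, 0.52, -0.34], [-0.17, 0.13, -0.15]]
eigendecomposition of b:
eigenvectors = [[-0.15, 0.2, 0.38], [0.97, 0.95, 0.86], [0.21, 0.22, 0.35]]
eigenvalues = [0.58, 0.25, -0.02]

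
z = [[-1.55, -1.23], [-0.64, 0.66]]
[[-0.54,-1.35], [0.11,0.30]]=z @ [[0.12, 0.29], [0.29, 0.73]]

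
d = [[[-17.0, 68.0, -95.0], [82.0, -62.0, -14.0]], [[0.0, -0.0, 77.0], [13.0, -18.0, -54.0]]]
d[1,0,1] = -0.0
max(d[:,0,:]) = 77.0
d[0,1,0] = 82.0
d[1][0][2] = 77.0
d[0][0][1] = 68.0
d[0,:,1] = [68.0, -62.0]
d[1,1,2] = -54.0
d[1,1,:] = [13.0, -18.0, -54.0]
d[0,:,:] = [[-17.0, 68.0, -95.0], [82.0, -62.0, -14.0]]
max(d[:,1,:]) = 82.0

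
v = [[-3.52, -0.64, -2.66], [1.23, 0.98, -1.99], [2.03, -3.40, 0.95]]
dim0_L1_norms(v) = [6.78, 5.02, 5.6]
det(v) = 40.29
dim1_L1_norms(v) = [6.82, 4.2, 6.38]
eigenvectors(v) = [[(0.72+0j), 0.72-0.00j, -0.21+0.00j],[(-0.14-0.38j), -0.14+0.38j, -0.67+0.00j],[(-0.23-0.51j), (-0.23+0.51j), (0.72+0j)]]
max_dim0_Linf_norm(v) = 3.52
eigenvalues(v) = [(-2.55+2.23j), (-2.55-2.23j), (3.51+0j)]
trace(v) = -1.59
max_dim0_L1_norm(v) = 6.78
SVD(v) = [[-0.77, 0.62, 0.15], [-0.10, -0.35, 0.93], [0.63, 0.7, 0.33]] @ diag([5.109253234666092, 3.3572882612969086, 2.3487330445608467]) @ [[0.76, -0.34, 0.56],[-0.36, -0.93, -0.09],[0.55, -0.13, -0.83]]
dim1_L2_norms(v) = [4.46, 2.54, 4.07]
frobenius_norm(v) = 6.55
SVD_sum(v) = [[-2.96, 1.35, -2.18], [-0.39, 0.18, -0.29], [2.45, -1.11, 1.8]] + [[-0.75, -1.94, -0.18], [0.42, 1.09, 0.1], [-0.84, -2.18, -0.21]] + [[0.19, -0.05, -0.29], [1.20, -0.29, -1.81], [0.43, -0.1, -0.64]]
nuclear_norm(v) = 10.82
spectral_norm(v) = 5.11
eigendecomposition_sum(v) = [[(-1.75+0.59j), (-0.63-1.18j), (-1.1-0.92j)], [(0.65+0.8j), -0.50+0.56j, -0.27+0.76j], [(0.97+1.06j), -0.64+0.82j, -0.31+1.08j]] + [[-1.75-0.59j, -0.63+1.18j, -1.10+0.92j], [0.65-0.80j, (-0.5-0.56j), -0.27-0.76j], [(0.97-1.06j), (-0.64-0.82j), (-0.31-1.08j)]] + [[(-0.02+0j), 0.62+0.00j, -0.46+0.00j], [-0.07+0.00j, (1.97+0j), (-1.45+0j)], [(0.08-0j), -2.12-0.00j, 1.56-0.00j]]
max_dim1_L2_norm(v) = 4.46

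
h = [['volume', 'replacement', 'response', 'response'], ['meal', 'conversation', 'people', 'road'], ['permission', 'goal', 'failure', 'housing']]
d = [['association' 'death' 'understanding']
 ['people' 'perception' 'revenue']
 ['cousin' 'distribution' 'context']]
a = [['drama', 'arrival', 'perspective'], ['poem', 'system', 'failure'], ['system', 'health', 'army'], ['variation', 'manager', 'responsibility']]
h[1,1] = 'conversation'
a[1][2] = 'failure'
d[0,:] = ['association', 'death', 'understanding']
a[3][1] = 'manager'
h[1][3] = 'road'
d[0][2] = 'understanding'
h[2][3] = 'housing'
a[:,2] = ['perspective', 'failure', 'army', 'responsibility']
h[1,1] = 'conversation'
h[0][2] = 'response'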